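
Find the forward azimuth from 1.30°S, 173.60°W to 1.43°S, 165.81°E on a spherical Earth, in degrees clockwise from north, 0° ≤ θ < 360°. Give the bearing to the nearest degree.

Δλ = 165.81 − -173.60 = 339.41°; wrapped into (−180°, 180°]: -20.59°.
θ = atan2( sin Δλ · cos φ₂ , cos φ₁ · sin φ₂ − sin φ₁ · cos φ₂ · cos Δλ )
  = atan2(-0.35157, -0.00372) = -90.606° → normalised to [0°, 360°): 269.394°.

269°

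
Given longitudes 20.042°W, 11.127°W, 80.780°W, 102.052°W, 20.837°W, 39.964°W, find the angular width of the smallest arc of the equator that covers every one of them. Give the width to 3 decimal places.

90.925°

Sort the longitudes: -102.052°, -80.780°, -39.964°, -20.837°, -20.042°, -11.127°.
Eastward gaps between consecutive values (wrapping around): 21.272°, 40.816°, 19.127°, 0.795°, 8.915°, 269.075°.
Largest gap = 269.075° ⇒ minimal covering band is its complement: 360° − 269.075° = 90.925°.
Band runs from -102.052° eastward to -11.127°.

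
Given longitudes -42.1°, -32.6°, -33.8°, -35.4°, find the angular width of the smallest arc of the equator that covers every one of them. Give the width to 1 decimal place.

Sort the longitudes: -42.1°, -35.4°, -33.8°, -32.6°.
Eastward gaps between consecutive values (wrapping around): 6.7°, 1.6°, 1.2°, 350.5°.
Largest gap = 350.5° ⇒ minimal covering band is its complement: 360° − 350.5° = 9.5°.
Band runs from -42.1° eastward to -32.6°.

9.5°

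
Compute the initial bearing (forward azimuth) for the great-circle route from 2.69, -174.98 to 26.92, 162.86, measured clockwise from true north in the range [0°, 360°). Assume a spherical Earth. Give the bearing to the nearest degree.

321°

Δλ = 162.86 − -174.98 = 337.84°; wrapped into (−180°, 180°]: -22.16°.
θ = atan2( sin Δλ · cos φ₂ , cos φ₁ · sin φ₂ − sin φ₁ · cos φ₂ · cos Δλ )
  = atan2(-0.33632, 0.41349) = -39.124° → normalised to [0°, 360°): 320.876°.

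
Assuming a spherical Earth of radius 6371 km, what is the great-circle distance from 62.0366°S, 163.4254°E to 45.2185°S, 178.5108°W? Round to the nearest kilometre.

Δλ = -178.5108 − 163.4254 = -341.9362°; wrapped into (−180°, 180°]: 18.0638°.
Δφ = -45.2185 − -62.0366 = 16.8181°.
a = sin²(Δφ/2) + cos φ₁ · cos φ₂ · sin²(Δλ/2) = 0.029526.
c = 2·atan2(√a, √(1−a)) = 0.34538 rad → d = 6371·c ≈ 2200.39 km.

2200 km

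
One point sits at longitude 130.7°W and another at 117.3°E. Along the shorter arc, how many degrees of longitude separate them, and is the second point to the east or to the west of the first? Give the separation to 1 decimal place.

112.0° west

Raw difference: 117.3 − -130.7 = 248.0°.
Normalise into (−180°, 180°]: 248.0° − 360° = -112.0°.
Negative ⇒ the second point lies to the west; separation 112.0°.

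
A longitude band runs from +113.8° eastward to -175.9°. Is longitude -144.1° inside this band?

Band width going east from +113.8° to -175.9°: ((-175.9 − 113.8) mod 360) = 70.3°.
Offset of -144.1° east of the west edge: ((-144.1 − 113.8) mod 360) = 102.1°.
102.1° > 70.3° ⇒ outside.

No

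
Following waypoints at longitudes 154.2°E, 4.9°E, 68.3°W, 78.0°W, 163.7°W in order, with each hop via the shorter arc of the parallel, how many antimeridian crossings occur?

Leg 1: +154.2° → +4.9°, shortest Δλ = -149.3° (west) — does not cross 180°.
Leg 2: +4.9° → -68.3°, shortest Δλ = -73.2° (west) — does not cross 180°.
Leg 3: -68.3° → -78.0°, shortest Δλ = -9.7° (west) — does not cross 180°.
Leg 4: -78.0° → -163.7°, shortest Δλ = -85.7° (west) — does not cross 180°.
Total crossings: 0.

0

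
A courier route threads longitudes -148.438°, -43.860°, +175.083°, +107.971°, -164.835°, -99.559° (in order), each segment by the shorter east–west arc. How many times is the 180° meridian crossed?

2

Leg 1: -148.438° → -43.860°, shortest Δλ = 104.578° (east) — does not cross 180°.
Leg 2: -43.860° → +175.083°, shortest Δλ = -141.057° (west) — crosses 180°.
Leg 3: +175.083° → +107.971°, shortest Δλ = -67.112° (west) — does not cross 180°.
Leg 4: +107.971° → -164.835°, shortest Δλ = 87.194° (east) — crosses 180°.
Leg 5: -164.835° → -99.559°, shortest Δλ = 65.276° (east) — does not cross 180°.
Total crossings: 2.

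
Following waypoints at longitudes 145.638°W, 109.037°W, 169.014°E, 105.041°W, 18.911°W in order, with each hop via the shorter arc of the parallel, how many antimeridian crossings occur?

2

Leg 1: -145.638° → -109.037°, shortest Δλ = 36.601° (east) — does not cross 180°.
Leg 2: -109.037° → +169.014°, shortest Δλ = -81.949° (west) — crosses 180°.
Leg 3: +169.014° → -105.041°, shortest Δλ = 85.945° (east) — crosses 180°.
Leg 4: -105.041° → -18.911°, shortest Δλ = 86.13° (east) — does not cross 180°.
Total crossings: 2.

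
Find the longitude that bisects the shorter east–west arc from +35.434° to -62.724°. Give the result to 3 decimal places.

Signed shortest Δλ from +35.434° to -62.724° is -98.158°.
Midpoint longitude = +35.434° + (-98.158°)/2 = +35.434° − 49.079° = -13.645°.

-13.645°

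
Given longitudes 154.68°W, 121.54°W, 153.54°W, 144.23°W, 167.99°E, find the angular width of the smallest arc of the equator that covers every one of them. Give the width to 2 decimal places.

70.47°

Sort the longitudes: -154.68°, -153.54°, -144.23°, -121.54°, +167.99°.
Eastward gaps between consecutive values (wrapping around): 1.14°, 9.31°, 22.69°, 289.53°, 37.33°.
Largest gap = 289.53° ⇒ minimal covering band is its complement: 360° − 289.53° = 70.47°.
Band runs from +167.99° eastward to -121.54°, crossing the antimeridian.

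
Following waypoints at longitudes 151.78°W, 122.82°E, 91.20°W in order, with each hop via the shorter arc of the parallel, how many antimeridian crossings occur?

2

Leg 1: -151.78° → +122.82°, shortest Δλ = -85.4° (west) — crosses 180°.
Leg 2: +122.82° → -91.20°, shortest Δλ = 145.98° (east) — crosses 180°.
Total crossings: 2.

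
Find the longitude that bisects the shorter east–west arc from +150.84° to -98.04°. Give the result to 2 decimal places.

-153.60°

Signed shortest Δλ from +150.84° to -98.04° is +111.12°.
Midpoint longitude = +150.84° + (+111.12°)/2 = +150.84° + 55.56° = +206.40°.
Normalise into (−180°, 180°]: -153.60°.
(The naïve average (+150.84 + -98.04)/2 = 26.4° is on the wrong side of the globe.)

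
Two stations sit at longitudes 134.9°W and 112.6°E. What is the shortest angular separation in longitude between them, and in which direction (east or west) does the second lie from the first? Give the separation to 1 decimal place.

Raw difference: 112.6 − -134.9 = 247.5°.
Normalise into (−180°, 180°]: 247.5° − 360° = -112.5°.
Negative ⇒ the second point lies to the west; separation 112.5°.

112.5° west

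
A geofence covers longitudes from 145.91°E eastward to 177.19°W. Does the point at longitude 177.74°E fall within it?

Band width going east from +145.91° to -177.19°: ((-177.19 − 145.91) mod 360) = 36.90°.
Offset of +177.74° east of the west edge: ((177.74 − 145.91) mod 360) = 31.83°.
31.83° ≤ 36.90° ⇒ inside.

Yes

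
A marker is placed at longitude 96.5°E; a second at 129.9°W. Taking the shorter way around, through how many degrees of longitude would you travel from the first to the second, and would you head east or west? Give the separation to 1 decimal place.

Raw difference: -129.9 − 96.5 = -226.4°.
Normalise into (−180°, 180°]: -226.4° + 360° = 133.6°.
Positive ⇒ the second point lies to the east; separation 133.6°.

133.6° east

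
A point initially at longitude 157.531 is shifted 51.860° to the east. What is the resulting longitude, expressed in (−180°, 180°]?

-150.609°

Start at +157.531°; shift +51.860° → +209.391°.
+209.391° lies outside (−180°, 180°]; subtract 360° → -150.609°.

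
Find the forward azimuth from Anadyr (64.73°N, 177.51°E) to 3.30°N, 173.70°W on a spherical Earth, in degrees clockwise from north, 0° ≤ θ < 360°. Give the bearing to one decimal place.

170.0°

Δλ = -173.70 − 177.51 = -351.21°; wrapped into (−180°, 180°]: 8.79°.
θ = atan2( sin Δλ · cos φ₂ , cos φ₁ · sin φ₂ − sin φ₁ · cos φ₂ · cos Δλ )
  = atan2(0.15256, -0.86763) = 170.027° → normalised to [0°, 360°): 170.027°.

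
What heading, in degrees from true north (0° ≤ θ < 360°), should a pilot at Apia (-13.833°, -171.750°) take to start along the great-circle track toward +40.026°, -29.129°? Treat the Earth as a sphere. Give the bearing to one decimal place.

44.1°

Δλ = -29.129 − -171.750 = 142.621°.
θ = atan2( sin Δλ · cos φ₂ , cos φ₁ · sin φ₂ − sin φ₁ · cos φ₂ · cos Δλ )
  = atan2(0.46488, 0.47900) = 44.143° → normalised to [0°, 360°): 44.143°.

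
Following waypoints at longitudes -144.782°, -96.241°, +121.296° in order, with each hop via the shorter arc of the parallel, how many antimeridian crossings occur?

Leg 1: -144.782° → -96.241°, shortest Δλ = 48.541° (east) — does not cross 180°.
Leg 2: -96.241° → +121.296°, shortest Δλ = -142.463° (west) — crosses 180°.
Total crossings: 1.

1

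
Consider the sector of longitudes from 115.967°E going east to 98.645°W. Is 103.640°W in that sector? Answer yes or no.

Yes

Band width going east from +115.967° to -98.645°: ((-98.645 − 115.967) mod 360) = 145.388°.
Offset of -103.640° east of the west edge: ((-103.640 − 115.967) mod 360) = 140.393°.
140.393° ≤ 145.388° ⇒ inside.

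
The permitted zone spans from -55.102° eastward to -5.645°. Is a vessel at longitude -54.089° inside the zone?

Band width going east from -55.102° to -5.645°: ((-5.645 − -55.102) mod 360) = 49.457°.
Offset of -54.089° east of the west edge: ((-54.089 − -55.102) mod 360) = 1.013°.
1.013° ≤ 49.457° ⇒ inside.

Yes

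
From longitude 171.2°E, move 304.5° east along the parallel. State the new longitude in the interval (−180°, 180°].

Start at +171.2°; shift +304.5° → +475.7°.
+475.7° lies outside (−180°, 180°]; subtract 360° → +115.7°.

115.7°E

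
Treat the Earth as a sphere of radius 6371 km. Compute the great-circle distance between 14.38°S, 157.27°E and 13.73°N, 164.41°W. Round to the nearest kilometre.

Δλ = -164.41 − 157.27 = -321.68°; wrapped into (−180°, 180°]: 38.32°.
Δφ = 13.73 − -14.38 = 28.11°.
a = sin²(Δφ/2) + cos φ₁ · cos φ₂ · sin²(Δλ/2) = 0.160341.
c = 2·atan2(√a, √(1−a)) = 0.82396 rad → d = 6371·c ≈ 5249.47 km.

5249 km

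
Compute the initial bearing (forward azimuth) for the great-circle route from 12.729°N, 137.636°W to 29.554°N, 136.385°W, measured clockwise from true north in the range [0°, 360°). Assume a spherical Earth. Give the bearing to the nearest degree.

Δλ = -136.385 − -137.636 = 1.251°.
θ = atan2( sin Δλ · cos φ₂ , cos φ₁ · sin φ₂ − sin φ₁ · cos φ₂ · cos Δλ )
  = atan2(0.01899, 0.28950) = 3.753° → normalised to [0°, 360°): 3.753°.

4°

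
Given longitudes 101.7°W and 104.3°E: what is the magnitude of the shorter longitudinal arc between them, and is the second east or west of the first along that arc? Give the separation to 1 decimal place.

Raw difference: 104.3 − -101.7 = 206.0°.
Normalise into (−180°, 180°]: 206.0° − 360° = -154.0°.
Negative ⇒ the second point lies to the west; separation 154.0°.

154.0° west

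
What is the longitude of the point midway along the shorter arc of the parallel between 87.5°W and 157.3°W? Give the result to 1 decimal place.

Signed shortest Δλ from -87.5° to -157.3° is -69.8°.
Midpoint longitude = -87.5° + (-69.8°)/2 = -87.5° − 34.9° = -122.4°.

122.4°W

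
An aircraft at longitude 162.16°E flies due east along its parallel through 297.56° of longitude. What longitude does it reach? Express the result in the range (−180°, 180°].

99.72°E

Start at +162.16°; shift +297.56° → +459.72°.
+459.72° lies outside (−180°, 180°]; subtract 360° → +99.72°.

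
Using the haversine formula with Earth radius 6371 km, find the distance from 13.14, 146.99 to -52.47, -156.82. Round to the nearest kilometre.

Δλ = -156.82 − 146.99 = -303.81°; wrapped into (−180°, 180°]: 56.19°.
Δφ = -52.47 − 13.14 = -65.61°.
a = sin²(Δφ/2) + cos φ₁ · cos φ₂ · sin²(Δλ/2) = 0.425093.
c = 2·atan2(√a, √(1−a)) = 1.42042 rad → d = 6371·c ≈ 9049.47 km.

9049 km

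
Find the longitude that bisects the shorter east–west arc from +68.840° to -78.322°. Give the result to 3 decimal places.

Signed shortest Δλ from +68.840° to -78.322° is -147.162°.
Midpoint longitude = +68.840° + (-147.162°)/2 = +68.840° − 73.581° = -4.741°.

-4.741°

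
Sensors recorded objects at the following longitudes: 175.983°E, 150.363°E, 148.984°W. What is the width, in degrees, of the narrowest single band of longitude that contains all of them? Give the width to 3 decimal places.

60.653°

Sort the longitudes: -148.984°, +150.363°, +175.983°.
Eastward gaps between consecutive values (wrapping around): 299.347°, 25.620°, 35.033°.
Largest gap = 299.347° ⇒ minimal covering band is its complement: 360° − 299.347° = 60.653°.
Band runs from +150.363° eastward to -148.984°, crossing the antimeridian.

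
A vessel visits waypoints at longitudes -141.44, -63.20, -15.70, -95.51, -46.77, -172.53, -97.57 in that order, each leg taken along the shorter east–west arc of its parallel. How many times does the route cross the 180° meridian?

0

Leg 1: -141.44° → -63.20°, shortest Δλ = 78.24° (east) — does not cross 180°.
Leg 2: -63.20° → -15.70°, shortest Δλ = 47.5° (east) — does not cross 180°.
Leg 3: -15.70° → -95.51°, shortest Δλ = -79.81° (west) — does not cross 180°.
Leg 4: -95.51° → -46.77°, shortest Δλ = 48.74° (east) — does not cross 180°.
Leg 5: -46.77° → -172.53°, shortest Δλ = -125.76° (west) — does not cross 180°.
Leg 6: -172.53° → -97.57°, shortest Δλ = 74.96° (east) — does not cross 180°.
Total crossings: 0.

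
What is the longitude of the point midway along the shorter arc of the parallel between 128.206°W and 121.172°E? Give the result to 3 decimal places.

Signed shortest Δλ from -128.206° to +121.172° is -110.622°.
Midpoint longitude = -128.206° + (-110.622°)/2 = -128.206° − 55.311° = -183.517°.
Normalise into (−180°, 180°]: +176.483°.
(The naïve average (-128.206 + +121.172)/2 = -3.517° is on the wrong side of the globe.)

176.483°E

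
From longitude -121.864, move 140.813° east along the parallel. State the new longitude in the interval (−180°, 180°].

Start at -121.864°; shift +140.813° → +18.949°.
+18.949° already lies in (−180°, 180°].

+18.949°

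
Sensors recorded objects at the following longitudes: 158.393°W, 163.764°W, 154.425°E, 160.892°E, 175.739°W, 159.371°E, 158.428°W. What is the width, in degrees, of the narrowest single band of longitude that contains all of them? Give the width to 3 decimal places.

Sort the longitudes: -175.739°, -163.764°, -158.428°, -158.393°, +154.425°, +159.371°, +160.892°.
Eastward gaps between consecutive values (wrapping around): 11.975°, 5.336°, 0.035°, 312.818°, 4.946°, 1.521°, 23.369°.
Largest gap = 312.818° ⇒ minimal covering band is its complement: 360° − 312.818° = 47.182°.
Band runs from +154.425° eastward to -158.393°, crossing the antimeridian.

47.182°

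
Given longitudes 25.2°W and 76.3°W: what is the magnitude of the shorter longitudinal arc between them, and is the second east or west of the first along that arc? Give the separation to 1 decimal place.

51.1° west

Raw difference: -76.3 − -25.2 = -51.1°.
Normalise into (−180°, 180°]: -51.1° stays -51.1°.
Negative ⇒ the second point lies to the west; separation 51.1°.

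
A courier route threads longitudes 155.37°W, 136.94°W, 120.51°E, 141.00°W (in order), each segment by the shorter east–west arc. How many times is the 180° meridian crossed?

2

Leg 1: -155.37° → -136.94°, shortest Δλ = 18.43° (east) — does not cross 180°.
Leg 2: -136.94° → +120.51°, shortest Δλ = -102.55° (west) — crosses 180°.
Leg 3: +120.51° → -141.00°, shortest Δλ = 98.49° (east) — crosses 180°.
Total crossings: 2.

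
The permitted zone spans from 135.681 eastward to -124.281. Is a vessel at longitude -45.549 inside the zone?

Band width going east from +135.681° to -124.281°: ((-124.281 − 135.681) mod 360) = 100.038°.
Offset of -45.549° east of the west edge: ((-45.549 − 135.681) mod 360) = 178.770°.
178.770° > 100.038° ⇒ outside.

No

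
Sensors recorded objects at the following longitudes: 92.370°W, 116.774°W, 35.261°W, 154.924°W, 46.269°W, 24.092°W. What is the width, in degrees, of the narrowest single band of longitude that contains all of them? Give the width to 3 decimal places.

Sort the longitudes: -154.924°, -116.774°, -92.370°, -46.269°, -35.261°, -24.092°.
Eastward gaps between consecutive values (wrapping around): 38.150°, 24.404°, 46.101°, 11.008°, 11.169°, 229.168°.
Largest gap = 229.168° ⇒ minimal covering band is its complement: 360° − 229.168° = 130.832°.
Band runs from -154.924° eastward to -24.092°.

130.832°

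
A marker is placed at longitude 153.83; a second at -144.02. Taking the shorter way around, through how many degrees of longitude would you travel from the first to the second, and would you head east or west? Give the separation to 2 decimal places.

Raw difference: -144.02 − 153.83 = -297.85°.
Normalise into (−180°, 180°]: -297.85° + 360° = 62.15°.
Positive ⇒ the second point lies to the east; separation 62.15°.

62.15° east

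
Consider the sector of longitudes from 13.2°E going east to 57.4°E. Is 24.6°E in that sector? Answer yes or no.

Yes

Band width going east from +13.2° to +57.4°: ((57.4 − 13.2) mod 360) = 44.2°.
Offset of +24.6° east of the west edge: ((24.6 − 13.2) mod 360) = 11.4°.
11.4° ≤ 44.2° ⇒ inside.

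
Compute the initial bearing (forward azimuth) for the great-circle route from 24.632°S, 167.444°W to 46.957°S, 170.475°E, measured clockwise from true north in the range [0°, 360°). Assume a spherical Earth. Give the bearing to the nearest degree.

Δλ = 170.475 − -167.444 = 337.919°; wrapped into (−180°, 180°]: -22.081°.
θ = atan2( sin Δλ · cos φ₂ , cos φ₁ · sin φ₂ − sin φ₁ · cos φ₂ · cos Δλ )
  = atan2(-0.25658, -0.40073) = -147.369° → normalised to [0°, 360°): 212.631°.

213°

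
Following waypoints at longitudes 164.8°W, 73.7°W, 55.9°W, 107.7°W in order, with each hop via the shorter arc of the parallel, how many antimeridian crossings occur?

0

Leg 1: -164.8° → -73.7°, shortest Δλ = 91.1° (east) — does not cross 180°.
Leg 2: -73.7° → -55.9°, shortest Δλ = 17.8° (east) — does not cross 180°.
Leg 3: -55.9° → -107.7°, shortest Δλ = -51.8° (west) — does not cross 180°.
Total crossings: 0.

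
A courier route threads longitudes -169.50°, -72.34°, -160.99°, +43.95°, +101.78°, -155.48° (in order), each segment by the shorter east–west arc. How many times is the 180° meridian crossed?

Leg 1: -169.50° → -72.34°, shortest Δλ = 97.16° (east) — does not cross 180°.
Leg 2: -72.34° → -160.99°, shortest Δλ = -88.65° (west) — does not cross 180°.
Leg 3: -160.99° → +43.95°, shortest Δλ = -155.06° (west) — crosses 180°.
Leg 4: +43.95° → +101.78°, shortest Δλ = 57.83° (east) — does not cross 180°.
Leg 5: +101.78° → -155.48°, shortest Δλ = 102.74° (east) — crosses 180°.
Total crossings: 2.

2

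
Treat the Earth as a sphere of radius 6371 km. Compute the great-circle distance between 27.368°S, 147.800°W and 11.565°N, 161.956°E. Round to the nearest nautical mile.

Δλ = 161.956 − -147.800 = 309.756°; wrapped into (−180°, 180°]: -50.244°.
Δφ = 11.565 − -27.368 = 38.933°.
a = sin²(Δφ/2) + cos φ₁ · cos φ₂ · sin²(Δλ/2) = 0.267876.
c = 2·atan2(√a, √(1−a)) = 1.08801 rad → d = 6371·c ≈ 6931.72 km ≈ 3742.83 nmi.

3743 nmi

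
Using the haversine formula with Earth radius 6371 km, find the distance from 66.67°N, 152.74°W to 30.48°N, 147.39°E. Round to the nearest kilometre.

Δλ = 147.39 − -152.74 = 300.13°; wrapped into (−180°, 180°]: -59.87°.
Δφ = 30.48 − 66.67 = -36.19°.
a = sin²(Δφ/2) + cos φ₁ · cos φ₂ · sin²(Δλ/2) = 0.181458.
c = 2·atan2(√a, √(1−a)) = 0.88009 rad → d = 6371·c ≈ 5607.03 km.

5607 km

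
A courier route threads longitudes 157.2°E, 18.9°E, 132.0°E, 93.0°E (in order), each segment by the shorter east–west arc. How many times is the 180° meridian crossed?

Leg 1: +157.2° → +18.9°, shortest Δλ = -138.3° (west) — does not cross 180°.
Leg 2: +18.9° → +132.0°, shortest Δλ = 113.1° (east) — does not cross 180°.
Leg 3: +132.0° → +93.0°, shortest Δλ = -39.0° (west) — does not cross 180°.
Total crossings: 0.

0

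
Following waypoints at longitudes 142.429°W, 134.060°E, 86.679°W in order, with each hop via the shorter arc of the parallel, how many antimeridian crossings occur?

Leg 1: -142.429° → +134.060°, shortest Δλ = -83.511° (west) — crosses 180°.
Leg 2: +134.060° → -86.679°, shortest Δλ = 139.261° (east) — crosses 180°.
Total crossings: 2.

2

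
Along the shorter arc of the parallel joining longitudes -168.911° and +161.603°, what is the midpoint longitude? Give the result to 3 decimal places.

Signed shortest Δλ from -168.911° to +161.603° is -29.486°.
Midpoint longitude = -168.911° + (-29.486°)/2 = -168.911° − 14.743° = -183.654°.
Normalise into (−180°, 180°]: +176.346°.
(The naïve average (-168.911 + +161.603)/2 = -3.654° is on the wrong side of the globe.)

+176.346°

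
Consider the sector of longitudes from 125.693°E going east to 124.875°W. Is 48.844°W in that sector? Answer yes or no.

No

Band width going east from +125.693° to -124.875°: ((-124.875 − 125.693) mod 360) = 109.432°.
Offset of -48.844° east of the west edge: ((-48.844 − 125.693) mod 360) = 185.463°.
185.463° > 109.432° ⇒ outside.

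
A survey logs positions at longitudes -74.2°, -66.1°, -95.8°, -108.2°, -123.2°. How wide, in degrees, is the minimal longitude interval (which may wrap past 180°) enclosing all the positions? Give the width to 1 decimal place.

57.1°

Sort the longitudes: -123.2°, -108.2°, -95.8°, -74.2°, -66.1°.
Eastward gaps between consecutive values (wrapping around): 15.0°, 12.4°, 21.6°, 8.1°, 302.9°.
Largest gap = 302.9° ⇒ minimal covering band is its complement: 360° − 302.9° = 57.1°.
Band runs from -123.2° eastward to -66.1°.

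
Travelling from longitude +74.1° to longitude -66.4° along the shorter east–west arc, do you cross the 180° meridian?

No

Signed shortest Δλ = ((-66.4 − 74.1 + 180) mod 360) − 180 = -140.5°.
Going west by 140.5° from +74.1° reaches -66.4° without touching 180°.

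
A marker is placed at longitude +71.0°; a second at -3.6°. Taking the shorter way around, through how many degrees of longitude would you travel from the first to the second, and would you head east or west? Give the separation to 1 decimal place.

74.6° west

Raw difference: -3.6 − 71.0 = -74.6°.
Normalise into (−180°, 180°]: -74.6° stays -74.6°.
Negative ⇒ the second point lies to the west; separation 74.6°.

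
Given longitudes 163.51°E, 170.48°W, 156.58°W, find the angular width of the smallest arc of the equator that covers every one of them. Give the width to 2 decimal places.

Sort the longitudes: -170.48°, -156.58°, +163.51°.
Eastward gaps between consecutive values (wrapping around): 13.90°, 320.09°, 26.01°.
Largest gap = 320.09° ⇒ minimal covering band is its complement: 360° − 320.09° = 39.91°.
Band runs from +163.51° eastward to -156.58°, crossing the antimeridian.

39.91°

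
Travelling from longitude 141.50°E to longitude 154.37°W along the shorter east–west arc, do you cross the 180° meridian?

Naïve |-154.37 − 141.50| = 295.87° > 180°, so the shorter arc goes the other way round — across 180°.
Signed shortest Δλ = ((-154.37 − 141.50 + 180) mod 360) − 180 = 64.13°.
Going east by 64.13° from +141.50° passes through 180° before reaching -154.37°.

Yes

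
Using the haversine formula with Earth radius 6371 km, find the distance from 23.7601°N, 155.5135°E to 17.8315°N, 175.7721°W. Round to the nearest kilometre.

3051 km

Δλ = -175.7721 − 155.5135 = -331.2856°; wrapped into (−180°, 180°]: 28.7144°.
Δφ = 17.8315 − 23.7601 = -5.9286°.
a = sin²(Δφ/2) + cos φ₁ · cos φ₂ · sin²(Δλ/2) = 0.056247.
c = 2·atan2(√a, √(1−a)) = 0.47889 rad → d = 6371·c ≈ 3051.01 km.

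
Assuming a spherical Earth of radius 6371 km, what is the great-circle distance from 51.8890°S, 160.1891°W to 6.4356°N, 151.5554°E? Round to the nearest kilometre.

Δλ = 151.5554 − -160.1891 = 311.7445°; wrapped into (−180°, 180°]: -48.2555°.
Δφ = 6.4356 − -51.8890 = 58.3246°.
a = sin²(Δφ/2) + cos φ₁ · cos φ₂ · sin²(Δλ/2) = 0.339926.
c = 2·atan2(√a, √(1−a)) = 1.24491 rad → d = 6371·c ≈ 7931.32 km.

7931 km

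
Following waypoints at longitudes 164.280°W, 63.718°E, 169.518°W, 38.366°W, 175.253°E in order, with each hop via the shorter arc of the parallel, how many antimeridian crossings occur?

Leg 1: -164.280° → +63.718°, shortest Δλ = -132.002° (west) — crosses 180°.
Leg 2: +63.718° → -169.518°, shortest Δλ = 126.764° (east) — crosses 180°.
Leg 3: -169.518° → -38.366°, shortest Δλ = 131.152° (east) — does not cross 180°.
Leg 4: -38.366° → +175.253°, shortest Δλ = -146.381° (west) — crosses 180°.
Total crossings: 3.

3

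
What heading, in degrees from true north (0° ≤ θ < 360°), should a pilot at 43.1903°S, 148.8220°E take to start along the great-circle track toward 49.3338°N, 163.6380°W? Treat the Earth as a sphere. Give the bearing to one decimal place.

Δλ = -163.6380 − 148.8220 = -312.4600°; wrapped into (−180°, 180°]: 47.5400°.
θ = atan2( sin Δλ · cos φ₂ , cos φ₁ · sin φ₂ − sin φ₁ · cos φ₂ · cos Δλ )
  = atan2(0.48075, 0.85411) = 29.374° → normalised to [0°, 360°): 29.374°.

29.4°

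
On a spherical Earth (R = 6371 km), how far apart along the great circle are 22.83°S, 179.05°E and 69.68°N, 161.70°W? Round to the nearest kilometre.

10401 km

Δλ = -161.70 − 179.05 = -340.75°; wrapped into (−180°, 180°]: 19.25°.
Δφ = 69.68 − -22.83 = 92.51°.
a = sin²(Δφ/2) + cos φ₁ · cos φ₂ · sin²(Δλ/2) = 0.530844.
c = 2·atan2(√a, √(1−a)) = 1.63252 rad → d = 6371·c ≈ 10400.81 km.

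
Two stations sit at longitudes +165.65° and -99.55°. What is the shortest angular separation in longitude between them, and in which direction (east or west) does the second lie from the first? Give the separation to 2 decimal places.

94.80° east

Raw difference: -99.55 − 165.65 = -265.2°.
Normalise into (−180°, 180°]: -265.2° + 360° = 94.8°.
Positive ⇒ the second point lies to the east; separation 94.80°.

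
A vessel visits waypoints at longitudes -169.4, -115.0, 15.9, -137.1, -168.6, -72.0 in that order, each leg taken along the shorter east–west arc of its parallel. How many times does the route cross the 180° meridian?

0

Leg 1: -169.4° → -115.0°, shortest Δλ = 54.4° (east) — does not cross 180°.
Leg 2: -115.0° → +15.9°, shortest Δλ = 130.9° (east) — does not cross 180°.
Leg 3: +15.9° → -137.1°, shortest Δλ = -153.0° (west) — does not cross 180°.
Leg 4: -137.1° → -168.6°, shortest Δλ = -31.5° (west) — does not cross 180°.
Leg 5: -168.6° → -72.0°, shortest Δλ = 96.6° (east) — does not cross 180°.
Total crossings: 0.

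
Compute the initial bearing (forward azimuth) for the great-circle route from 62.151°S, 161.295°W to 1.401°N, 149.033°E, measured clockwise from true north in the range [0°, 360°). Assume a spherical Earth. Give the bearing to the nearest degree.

307°

Δλ = 149.033 − -161.295 = 310.328°; wrapped into (−180°, 180°]: -49.672°.
θ = atan2( sin Δλ · cos φ₂ , cos φ₁ · sin φ₂ − sin φ₁ · cos φ₂ · cos Δλ )
  = atan2(-0.76212, 0.58346) = -52.563° → normalised to [0°, 360°): 307.437°.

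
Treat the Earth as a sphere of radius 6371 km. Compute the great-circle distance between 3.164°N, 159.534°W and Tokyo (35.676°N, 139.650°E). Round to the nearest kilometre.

7192 km

Δλ = 139.650 − -159.534 = 299.184°; wrapped into (−180°, 180°]: -60.816°.
Δφ = 35.676 − 3.164 = 32.512°.
a = sin²(Δφ/2) + cos φ₁ · cos φ₂ · sin²(Δλ/2) = 0.286155.
c = 2·atan2(√a, √(1−a)) = 1.12886 rad → d = 6371·c ≈ 7191.97 km.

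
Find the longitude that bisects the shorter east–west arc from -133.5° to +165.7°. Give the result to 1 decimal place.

-163.9°

Signed shortest Δλ from -133.5° to +165.7° is -60.8°.
Midpoint longitude = -133.5° + (-60.8°)/2 = -133.5° − 30.4° = -163.9°.
(The naïve average (-133.5 + +165.7)/2 = 16.1° is on the wrong side of the globe.)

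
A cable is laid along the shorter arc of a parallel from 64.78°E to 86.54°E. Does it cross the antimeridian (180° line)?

Signed shortest Δλ = ((86.54 − 64.78 + 180) mod 360) − 180 = 21.76°.
Going east by 21.76° from +64.78° reaches +86.54° without touching 180°.

No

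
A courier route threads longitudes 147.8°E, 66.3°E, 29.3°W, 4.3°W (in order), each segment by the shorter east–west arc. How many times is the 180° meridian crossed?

0

Leg 1: +147.8° → +66.3°, shortest Δλ = -81.5° (west) — does not cross 180°.
Leg 2: +66.3° → -29.3°, shortest Δλ = -95.6° (west) — does not cross 180°.
Leg 3: -29.3° → -4.3°, shortest Δλ = 25.0° (east) — does not cross 180°.
Total crossings: 0.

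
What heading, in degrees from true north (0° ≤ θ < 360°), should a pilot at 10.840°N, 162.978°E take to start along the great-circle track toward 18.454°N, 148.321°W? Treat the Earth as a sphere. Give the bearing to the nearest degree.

Δλ = -148.321 − 162.978 = -311.299°; wrapped into (−180°, 180°]: 48.701°.
θ = atan2( sin Δλ · cos φ₂ , cos φ₁ · sin φ₂ − sin φ₁ · cos φ₂ · cos Δλ )
  = atan2(0.71264, 0.19316) = 74.835° → normalised to [0°, 360°): 74.835°.

75°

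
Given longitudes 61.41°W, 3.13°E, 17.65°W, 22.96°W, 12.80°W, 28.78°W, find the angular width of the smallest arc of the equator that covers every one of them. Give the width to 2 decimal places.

Sort the longitudes: -61.41°, -28.78°, -22.96°, -17.65°, -12.80°, +3.13°.
Eastward gaps between consecutive values (wrapping around): 32.63°, 5.82°, 5.31°, 4.85°, 15.93°, 295.46°.
Largest gap = 295.46° ⇒ minimal covering band is its complement: 360° − 295.46° = 64.54°.
Band runs from -61.41° eastward to +3.13°.

64.54°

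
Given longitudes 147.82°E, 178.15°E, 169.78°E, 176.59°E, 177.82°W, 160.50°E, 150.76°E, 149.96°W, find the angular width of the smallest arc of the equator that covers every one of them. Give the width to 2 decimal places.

62.22°

Sort the longitudes: -177.82°, -149.96°, +147.82°, +150.76°, +160.50°, +169.78°, +176.59°, +178.15°.
Eastward gaps between consecutive values (wrapping around): 27.86°, 297.78°, 2.94°, 9.74°, 9.28°, 6.81°, 1.56°, 4.03°.
Largest gap = 297.78° ⇒ minimal covering band is its complement: 360° − 297.78° = 62.22°.
Band runs from +147.82° eastward to -149.96°, crossing the antimeridian.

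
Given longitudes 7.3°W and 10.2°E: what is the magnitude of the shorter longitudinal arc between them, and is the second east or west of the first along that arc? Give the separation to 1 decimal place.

Raw difference: 10.2 − -7.3 = 17.5°.
Normalise into (−180°, 180°]: 17.5° stays 17.5°.
Positive ⇒ the second point lies to the east; separation 17.5°.

17.5° east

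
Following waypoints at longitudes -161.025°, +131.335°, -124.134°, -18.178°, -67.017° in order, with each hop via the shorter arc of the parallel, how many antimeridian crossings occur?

Leg 1: -161.025° → +131.335°, shortest Δλ = -67.64° (west) — crosses 180°.
Leg 2: +131.335° → -124.134°, shortest Δλ = 104.531° (east) — crosses 180°.
Leg 3: -124.134° → -18.178°, shortest Δλ = 105.956° (east) — does not cross 180°.
Leg 4: -18.178° → -67.017°, shortest Δλ = -48.839° (west) — does not cross 180°.
Total crossings: 2.

2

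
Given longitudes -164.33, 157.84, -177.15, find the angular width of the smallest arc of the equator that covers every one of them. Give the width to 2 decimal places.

Sort the longitudes: -177.15°, -164.33°, +157.84°.
Eastward gaps between consecutive values (wrapping around): 12.82°, 322.17°, 25.01°.
Largest gap = 322.17° ⇒ minimal covering band is its complement: 360° − 322.17° = 37.83°.
Band runs from +157.84° eastward to -164.33°, crossing the antimeridian.

37.83°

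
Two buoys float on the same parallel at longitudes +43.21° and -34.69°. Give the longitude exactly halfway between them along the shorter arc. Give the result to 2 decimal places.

+4.26°

Signed shortest Δλ from +43.21° to -34.69° is -77.90°.
Midpoint longitude = +43.21° + (-77.90°)/2 = +43.21° − 38.95° = +4.26°.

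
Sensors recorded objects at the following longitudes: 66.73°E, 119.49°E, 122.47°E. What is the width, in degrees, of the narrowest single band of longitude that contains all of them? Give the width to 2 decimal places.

Sort the longitudes: +66.73°, +119.49°, +122.47°.
Eastward gaps between consecutive values (wrapping around): 52.76°, 2.98°, 304.26°.
Largest gap = 304.26° ⇒ minimal covering band is its complement: 360° − 304.26° = 55.74°.
Band runs from +66.73° eastward to +122.47°.

55.74°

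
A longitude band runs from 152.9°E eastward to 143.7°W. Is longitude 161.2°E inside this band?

Yes

Band width going east from +152.9° to -143.7°: ((-143.7 − 152.9) mod 360) = 63.4°.
Offset of +161.2° east of the west edge: ((161.2 − 152.9) mod 360) = 8.3°.
8.3° ≤ 63.4° ⇒ inside.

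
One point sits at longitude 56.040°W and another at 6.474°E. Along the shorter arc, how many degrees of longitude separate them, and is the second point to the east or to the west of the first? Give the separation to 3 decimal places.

62.514° east

Raw difference: 6.474 − -56.040 = 62.514°.
Normalise into (−180°, 180°]: 62.514° stays 62.514°.
Positive ⇒ the second point lies to the east; separation 62.514°.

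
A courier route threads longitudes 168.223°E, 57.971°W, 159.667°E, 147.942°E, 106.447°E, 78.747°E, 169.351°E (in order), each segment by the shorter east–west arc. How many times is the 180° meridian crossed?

Leg 1: +168.223° → -57.971°, shortest Δλ = 133.806° (east) — crosses 180°.
Leg 2: -57.971° → +159.667°, shortest Δλ = -142.362° (west) — crosses 180°.
Leg 3: +159.667° → +147.942°, shortest Δλ = -11.725° (west) — does not cross 180°.
Leg 4: +147.942° → +106.447°, shortest Δλ = -41.495° (west) — does not cross 180°.
Leg 5: +106.447° → +78.747°, shortest Δλ = -27.7° (west) — does not cross 180°.
Leg 6: +78.747° → +169.351°, shortest Δλ = 90.604° (east) — does not cross 180°.
Total crossings: 2.

2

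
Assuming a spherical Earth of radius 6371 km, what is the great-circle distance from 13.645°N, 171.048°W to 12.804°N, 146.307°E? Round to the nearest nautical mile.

Δλ = 146.307 − -171.048 = 317.355°; wrapped into (−180°, 180°]: -42.645°.
Δφ = 12.804 − 13.645 = -0.841°.
a = sin²(Δφ/2) + cos φ₁ · cos φ₂ · sin²(Δλ/2) = 0.125345.
c = 2·atan2(√a, √(1−a)) = 0.72378 rad → d = 6371·c ≈ 4611.17 km ≈ 2489.83 nmi.

2490 nmi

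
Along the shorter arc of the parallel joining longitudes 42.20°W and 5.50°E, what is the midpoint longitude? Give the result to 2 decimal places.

Signed shortest Δλ from -42.20° to +5.50° is +47.70°.
Midpoint longitude = -42.20° + (+47.70°)/2 = -42.20° + 23.85° = -18.35°.

18.35°W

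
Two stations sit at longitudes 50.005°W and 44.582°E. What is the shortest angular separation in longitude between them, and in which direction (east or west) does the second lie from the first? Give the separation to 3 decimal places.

94.587° east

Raw difference: 44.582 − -50.005 = 94.587°.
Normalise into (−180°, 180°]: 94.587° stays 94.587°.
Positive ⇒ the second point lies to the east; separation 94.587°.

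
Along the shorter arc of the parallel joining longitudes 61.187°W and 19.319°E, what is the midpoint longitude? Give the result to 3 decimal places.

Signed shortest Δλ from -61.187° to +19.319° is +80.506°.
Midpoint longitude = -61.187° + (+80.506°)/2 = -61.187° + 40.253° = -20.934°.

20.934°W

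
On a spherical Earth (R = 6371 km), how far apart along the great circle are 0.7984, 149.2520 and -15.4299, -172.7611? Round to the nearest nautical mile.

2455 nmi

Δλ = -172.7611 − 149.2520 = -322.0131°; wrapped into (−180°, 180°]: 37.9869°.
Δφ = -15.4299 − 0.7984 = -16.2283°.
a = sin²(Δφ/2) + cos φ₁ · cos φ₂ · sin²(Δλ/2) = 0.122019.
c = 2·atan2(√a, √(1−a)) = 0.71367 rad → d = 6371·c ≈ 4546.81 km ≈ 2455.08 nmi.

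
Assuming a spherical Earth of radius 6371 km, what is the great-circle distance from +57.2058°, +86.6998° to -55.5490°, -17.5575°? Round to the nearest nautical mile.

8420 nmi

Δλ = -17.5575 − 86.6998 = -104.2573°.
Δφ = -55.5490 − 57.2058 = -112.7548°.
a = sin²(Δφ/2) + cos φ₁ · cos φ₂ · sin²(Δλ/2) = 0.884322.
c = 2·atan2(√a, √(1−a)) = 2.44751 rad → d = 6371·c ≈ 15593.11 km ≈ 8419.61 nmi.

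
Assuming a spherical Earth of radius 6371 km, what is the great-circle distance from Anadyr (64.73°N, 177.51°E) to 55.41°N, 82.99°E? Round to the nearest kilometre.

4837 km

Δλ = 82.99 − 177.51 = -94.52°.
Δφ = 55.41 − 64.73 = -9.32°.
a = sin²(Δφ/2) + cos φ₁ · cos φ₂ · sin²(Δλ/2) = 0.137321.
c = 2·atan2(√a, √(1−a)) = 0.75924 rad → d = 6371·c ≈ 4837.12 km.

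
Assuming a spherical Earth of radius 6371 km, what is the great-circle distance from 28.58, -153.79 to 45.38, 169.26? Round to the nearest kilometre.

3730 km

Δλ = 169.26 − -153.79 = 323.05°; wrapped into (−180°, 180°]: -36.95°.
Δφ = 45.38 − 28.58 = 16.80°.
a = sin²(Δφ/2) + cos φ₁ · cos φ₂ · sin²(Δλ/2) = 0.083281.
c = 2·atan2(√a, √(1−a)) = 0.58549 rad → d = 6371·c ≈ 3730.19 km.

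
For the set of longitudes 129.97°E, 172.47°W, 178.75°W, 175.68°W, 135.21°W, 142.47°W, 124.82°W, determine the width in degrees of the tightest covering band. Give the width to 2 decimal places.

Sort the longitudes: -178.75°, -175.68°, -172.47°, -142.47°, -135.21°, -124.82°, +129.97°.
Eastward gaps between consecutive values (wrapping around): 3.07°, 3.21°, 30.00°, 7.26°, 10.39°, 254.79°, 51.28°.
Largest gap = 254.79° ⇒ minimal covering band is its complement: 360° − 254.79° = 105.21°.
Band runs from +129.97° eastward to -124.82°, crossing the antimeridian.

105.21°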